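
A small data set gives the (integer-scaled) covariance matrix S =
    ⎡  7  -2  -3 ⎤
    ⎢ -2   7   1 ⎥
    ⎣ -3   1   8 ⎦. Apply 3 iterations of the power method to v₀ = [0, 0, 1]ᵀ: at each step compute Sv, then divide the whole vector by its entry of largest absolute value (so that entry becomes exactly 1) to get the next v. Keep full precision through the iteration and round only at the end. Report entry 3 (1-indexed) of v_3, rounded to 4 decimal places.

1.0000

Sv0 = (-3.00000, 1.00000, 8.00000); divide by 8.00000 → v1 = (-0.37500, 0.12500, 1.00000)
Sv1 = (-5.87500, 2.62500, 9.25000); divide by 9.25000 → v2 = (-0.63514, 0.28378, 1.00000)
Sv2 = (-8.01351, 4.25676, 10.18919); divide by 10.18919 → v3 = (-0.78647, 0.41777, 1.00000)
Requested entry of v3: 754/754 = 1.0000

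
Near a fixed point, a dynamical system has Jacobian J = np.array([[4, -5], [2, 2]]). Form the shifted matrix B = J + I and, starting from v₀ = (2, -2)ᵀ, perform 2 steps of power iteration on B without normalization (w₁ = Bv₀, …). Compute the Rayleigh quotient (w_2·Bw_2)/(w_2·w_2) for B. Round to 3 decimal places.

μ ≈ 3.979

B = J + I has rows (5, -5); (2, 3)
w1 = Bv₀ = (5·2 + (-5)·(-2); 2·2 + 3·(-2)) = (20, -2)
w2 = Bw1 = (5·20 + (-5)·(-2); 2·20 + 3·(-2)) = (110, 34)
Bw2 = (380, 322)
w2·Bw2 = 52748; w2·w2 = 13256; μ ≈ 52748/13256 = 3.979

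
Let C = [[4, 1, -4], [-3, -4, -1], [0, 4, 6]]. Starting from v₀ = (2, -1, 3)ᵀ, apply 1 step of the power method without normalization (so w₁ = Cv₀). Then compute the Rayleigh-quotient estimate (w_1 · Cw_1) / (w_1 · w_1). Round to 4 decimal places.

w1 = Cv₀ = (4·2 + 1·(-1) + (-4)·3; (-3)·2 + (-4)·(-1) + (-1)·3; 0·2 + 4·(-1) + 6·3) = (-5, -5, 14)
Cw1 = (-81, 21, 64)
w1·Cw1 = (-5)·(-81) + (-5)·21 + 14·64 = 1196; w1·w1 = (-5)·(-5) + (-5)·(-5) + 14·14 = 246
λ ≈ 1196/246 = 4.8618

4.8618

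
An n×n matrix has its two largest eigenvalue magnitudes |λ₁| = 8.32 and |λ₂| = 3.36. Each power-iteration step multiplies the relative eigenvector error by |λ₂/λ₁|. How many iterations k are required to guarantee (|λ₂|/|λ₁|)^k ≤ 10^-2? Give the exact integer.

|λ₂/λ₁| = 3.36/8.32 = 0.40385
Need k ≥ ln(10^-2) / ln(0.40385) = -4.6052 / -0.9067 ≈ 5.079
Smallest integer k satisfying the bound: 6

6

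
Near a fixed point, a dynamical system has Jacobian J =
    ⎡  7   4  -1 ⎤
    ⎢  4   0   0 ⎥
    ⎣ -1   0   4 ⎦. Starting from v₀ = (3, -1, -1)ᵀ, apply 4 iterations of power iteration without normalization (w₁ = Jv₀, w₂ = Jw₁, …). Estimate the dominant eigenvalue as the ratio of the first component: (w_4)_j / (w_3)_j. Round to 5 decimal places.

w1 = Jv₀ = (18, 12, -7)
w2 = Jw1 = (181, 72, -46)
w3 = Jw2 = (1601, 724, -365)
w4 = Jw3 = (14468, 6404, -3061)
Ratio at component: 14468 / 1601 = 9.03685

9.03685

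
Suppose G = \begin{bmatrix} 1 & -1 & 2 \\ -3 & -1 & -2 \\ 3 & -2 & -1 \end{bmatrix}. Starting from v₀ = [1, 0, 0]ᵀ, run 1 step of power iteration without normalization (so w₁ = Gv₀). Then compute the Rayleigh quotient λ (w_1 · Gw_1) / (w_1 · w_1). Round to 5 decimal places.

λ ≈ 2.42105

w1 = Gv₀ = (1·1 + (-1)·0 + 2·0; (-3)·1 + (-1)·0 + (-2)·0; 3·1 + (-2)·0 + (-1)·0) = (1, -3, 3)
Gw1 = (10, -6, 6)
w1·Gw1 = 1·10 + (-3)·(-6) + 3·6 = 46; w1·w1 = 1·1 + (-3)·(-3) + 3·3 = 19
λ ≈ 46/19 = 2.42105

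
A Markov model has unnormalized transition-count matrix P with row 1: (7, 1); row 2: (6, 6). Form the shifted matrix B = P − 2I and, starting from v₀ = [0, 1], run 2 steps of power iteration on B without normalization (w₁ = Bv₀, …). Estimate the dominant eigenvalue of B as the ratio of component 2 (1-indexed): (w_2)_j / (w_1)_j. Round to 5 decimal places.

B = P − 2I has rows (5, 1); (6, 4)
w1 = Bv₀ = (5·0 + 1·1; 6·0 + 4·1) = (1, 4)
w2 = Bw1 = (5·1 + 1·4; 6·1 + 4·4) = (9, 22)
Ratio: 22/4 = 5.50000

μ ≈ 5.50000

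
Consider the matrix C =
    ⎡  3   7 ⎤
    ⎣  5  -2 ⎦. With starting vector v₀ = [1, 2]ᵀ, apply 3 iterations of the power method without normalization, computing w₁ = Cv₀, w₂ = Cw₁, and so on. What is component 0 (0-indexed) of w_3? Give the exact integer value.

w1 = Cv₀ = (17, 1)
w2 = Cw1 = (58, 83)
w3 = Cw2 = (755, 124)
The requested component of w3 is 755.

755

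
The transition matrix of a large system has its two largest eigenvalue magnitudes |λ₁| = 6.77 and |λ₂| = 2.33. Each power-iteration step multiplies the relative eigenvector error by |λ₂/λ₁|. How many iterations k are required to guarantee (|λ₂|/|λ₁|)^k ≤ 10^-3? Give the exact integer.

|λ₂/λ₁| = 2.33/6.77 = 0.34417
Need k ≥ ln(10^-3) / ln(0.34417) = -6.9078 / -1.0666 ≈ 6.476
Smallest integer k satisfying the bound: 7

7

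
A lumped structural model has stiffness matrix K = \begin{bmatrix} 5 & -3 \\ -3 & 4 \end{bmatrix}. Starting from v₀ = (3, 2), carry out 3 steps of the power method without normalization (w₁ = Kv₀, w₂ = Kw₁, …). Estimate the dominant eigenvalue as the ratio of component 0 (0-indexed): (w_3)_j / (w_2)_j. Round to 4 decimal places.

w1 = Kv₀ = (9, -1)
w2 = Kw1 = (48, -31)
w3 = Kw2 = (333, -268)
Ratio at component: 333 / 48 = 6.9375

6.9375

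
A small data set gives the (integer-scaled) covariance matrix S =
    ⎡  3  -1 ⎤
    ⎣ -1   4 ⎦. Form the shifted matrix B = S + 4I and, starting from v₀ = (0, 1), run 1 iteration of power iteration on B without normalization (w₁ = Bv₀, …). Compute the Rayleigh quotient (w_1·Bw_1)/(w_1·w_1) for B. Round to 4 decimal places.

B = S + 4I has rows (7, -1); (-1, 8)
w1 = Bv₀ = (-1, 8)
Bw1 = (-15, 65)
w1·Bw1 = 535; w1·w1 = 65; μ ≈ 535/65 = 8.2308

μ ≈ 8.2308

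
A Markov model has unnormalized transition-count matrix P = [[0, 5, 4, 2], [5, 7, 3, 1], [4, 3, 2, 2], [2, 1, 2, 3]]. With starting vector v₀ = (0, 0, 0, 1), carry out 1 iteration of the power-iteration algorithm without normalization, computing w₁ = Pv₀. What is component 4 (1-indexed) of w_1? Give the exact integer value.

w1 = Pv₀ = (0·0 + 5·0 + 4·0 + 2·1; 5·0 + 7·0 + 3·0 + 1·1; 4·0 + 3·0 + 2·0 + 2·1; 2·0 + 1·0 + 2·0 + 3·1) = (2, 1, 2, 3)
The requested component of w1 is 3.

3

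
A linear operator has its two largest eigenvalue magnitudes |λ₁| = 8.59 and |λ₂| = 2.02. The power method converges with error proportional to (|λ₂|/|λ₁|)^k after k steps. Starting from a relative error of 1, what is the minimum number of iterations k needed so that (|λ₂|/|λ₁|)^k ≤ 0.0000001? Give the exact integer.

|λ₂/λ₁| = 2.02/8.59 = 0.23516
Need k ≥ ln(0.0000001) / ln(0.23516) = -16.1181 / -1.4475 ≈ 11.135
Smallest integer k satisfying the bound: 12

12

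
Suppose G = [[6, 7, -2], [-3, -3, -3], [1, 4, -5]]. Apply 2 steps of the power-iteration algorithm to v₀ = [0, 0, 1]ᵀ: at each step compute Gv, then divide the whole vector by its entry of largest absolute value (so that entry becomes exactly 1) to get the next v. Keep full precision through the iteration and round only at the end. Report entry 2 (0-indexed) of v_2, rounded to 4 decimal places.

Gv0 = (-2.00000, -3.00000, -5.00000); divide by -5.00000 → v1 = (0.40000, 0.60000, 1.00000)
Gv1 = (4.60000, -6.00000, -2.20000); divide by -6.00000 → v2 = (-0.76667, 1.00000, 0.36667)
Requested entry of v2: 11/30 = 0.3667

0.3667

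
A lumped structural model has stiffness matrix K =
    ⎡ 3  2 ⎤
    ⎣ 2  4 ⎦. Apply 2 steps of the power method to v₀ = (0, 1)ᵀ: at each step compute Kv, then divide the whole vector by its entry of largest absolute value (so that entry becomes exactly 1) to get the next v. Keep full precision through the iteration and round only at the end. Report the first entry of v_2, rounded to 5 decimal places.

Kv0 = (2.000000, 4.000000); divide by 4.000000 → v1 = (0.500000, 1.000000)
Kv1 = (3.500000, 5.000000); divide by 5.000000 → v2 = (0.700000, 1.000000)
Requested entry of v2: 14/20 = 0.70000

0.70000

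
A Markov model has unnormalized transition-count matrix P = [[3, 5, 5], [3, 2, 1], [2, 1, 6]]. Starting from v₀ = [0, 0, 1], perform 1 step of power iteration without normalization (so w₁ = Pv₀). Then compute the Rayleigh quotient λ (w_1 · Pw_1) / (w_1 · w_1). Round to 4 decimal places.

8.9516

w1 = Pv₀ = (5, 1, 6)
Pw1 = (50, 23, 47)
w1·Pw1 = 5·50 + 1·23 + 6·47 = 555; w1·w1 = 5·5 + 1·1 + 6·6 = 62
λ ≈ 555/62 = 8.9516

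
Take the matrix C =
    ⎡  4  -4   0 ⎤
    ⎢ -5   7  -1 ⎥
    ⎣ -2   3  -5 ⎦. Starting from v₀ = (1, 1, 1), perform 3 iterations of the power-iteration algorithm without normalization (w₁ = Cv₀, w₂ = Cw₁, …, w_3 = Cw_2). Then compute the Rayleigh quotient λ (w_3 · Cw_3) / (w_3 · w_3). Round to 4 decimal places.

w1 = Cv₀ = (4·1 + (-4)·1 + 0·1; (-5)·1 + 7·1 + (-1)·1; (-2)·1 + 3·1 + (-5)·1) = (0, 1, -4)
w2 = Cw1 = (4·0 + (-4)·1 + 0·(-4); (-5)·0 + 7·1 + (-1)·(-4); (-2)·0 + 3·1 + (-5)·(-4)) = (-4, 11, 23)
w3 = Cw2 = (-60, 74, -74)
Cw3 = (-536, 892, 712)
w3·Cw3 = (-60)·(-536) + 74·892 + (-74)·712 = 45480; w3·w3 = (-60)·(-60) + 74·74 + (-74)·(-74) = 14552
λ ≈ 45480/14552 = 3.1253

3.1253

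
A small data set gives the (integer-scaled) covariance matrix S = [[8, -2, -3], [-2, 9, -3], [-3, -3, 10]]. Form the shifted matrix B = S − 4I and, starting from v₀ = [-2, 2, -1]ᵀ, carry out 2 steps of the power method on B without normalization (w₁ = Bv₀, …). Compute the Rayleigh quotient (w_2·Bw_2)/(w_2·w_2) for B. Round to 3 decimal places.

B = S − 4I has rows (4, -2, -3); (-2, 5, -3); (-3, -3, 6)
w1 = Bv₀ = (-9, 17, -6)
w2 = Bw1 = (-52, 121, -60)
Bw2 = (-270, 889, -567)
w2·Bw2 = 155629; w2·w2 = 20945; μ ≈ 155629/20945 = 7.430

7.430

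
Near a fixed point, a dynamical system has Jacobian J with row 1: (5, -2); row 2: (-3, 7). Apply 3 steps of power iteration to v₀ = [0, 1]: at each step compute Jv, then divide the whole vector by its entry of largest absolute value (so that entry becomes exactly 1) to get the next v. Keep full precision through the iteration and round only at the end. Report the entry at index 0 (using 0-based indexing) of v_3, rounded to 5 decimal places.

Jv0 = (-2.000000, 7.000000); divide by 7.000000 → v1 = (-0.285714, 1.000000)
Jv1 = (-3.428571, 7.857143); divide by 7.857143 → v2 = (-0.436364, 1.000000)
Jv2 = (-4.181818, 8.309091); divide by 8.309091 → v3 = (-0.503282, 1.000000)
Requested entry of v3: -230/457 = -0.50328

-0.50328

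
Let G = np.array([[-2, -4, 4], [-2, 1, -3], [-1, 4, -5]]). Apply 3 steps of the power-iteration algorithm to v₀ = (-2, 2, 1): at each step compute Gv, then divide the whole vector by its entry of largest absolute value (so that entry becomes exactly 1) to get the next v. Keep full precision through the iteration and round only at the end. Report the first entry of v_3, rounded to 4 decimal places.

1.0000

Gv0 = (0.00000, 3.00000, 5.00000); divide by 5.00000 → v1 = (0.00000, 0.60000, 1.00000)
Gv1 = (1.60000, -2.40000, -2.60000); divide by -2.60000 → v2 = (-0.61538, 0.92308, 1.00000)
Gv2 = (1.53846, -0.84615, -0.69231); divide by 1.53846 → v3 = (1.00000, -0.55000, -0.45000)
Requested entry of v3: -20/-20 = 1.0000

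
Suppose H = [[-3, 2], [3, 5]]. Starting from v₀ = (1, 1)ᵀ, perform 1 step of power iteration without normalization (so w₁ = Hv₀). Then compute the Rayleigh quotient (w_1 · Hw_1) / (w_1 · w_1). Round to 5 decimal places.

λ ≈ 4.26154

w1 = Hv₀ = ((-3)·1 + 2·1; 3·1 + 5·1) = (-1, 8)
Hw1 = (19, 37)
w1·Hw1 = (-1)·19 + 8·37 = 277; w1·w1 = (-1)·(-1) + 8·8 = 65
λ ≈ 277/65 = 4.26154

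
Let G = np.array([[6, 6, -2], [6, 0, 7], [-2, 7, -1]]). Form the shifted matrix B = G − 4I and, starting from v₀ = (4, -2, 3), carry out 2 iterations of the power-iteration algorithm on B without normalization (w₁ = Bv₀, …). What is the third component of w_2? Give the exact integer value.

576

B = G − 4I has rows (2, 6, -2); (6, -4, 7); (-2, 7, -5)
w1 = Bv₀ = (2·4 + 6·(-2) + (-2)·3; 6·4 + (-4)·(-2) + 7·3; (-2)·4 + 7·(-2) + (-5)·3) = (-10, 53, -37)
w2 = Bw1 = (2·(-10) + 6·53 + (-2)·(-37); 6·(-10) + (-4)·53 + 7·(-37); (-2)·(-10) + 7·53 + (-5)·(-37)) = (372, -531, 576)
Requested component of w2: 576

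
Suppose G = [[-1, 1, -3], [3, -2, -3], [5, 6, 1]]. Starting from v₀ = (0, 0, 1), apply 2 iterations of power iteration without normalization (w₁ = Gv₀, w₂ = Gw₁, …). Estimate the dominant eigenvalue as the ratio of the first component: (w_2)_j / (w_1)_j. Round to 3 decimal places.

w1 = Gv₀ = (-3, -3, 1)
w2 = Gw1 = (-3, -6, -32)
Ratio at component: -3 / -3 = 1.000

1.000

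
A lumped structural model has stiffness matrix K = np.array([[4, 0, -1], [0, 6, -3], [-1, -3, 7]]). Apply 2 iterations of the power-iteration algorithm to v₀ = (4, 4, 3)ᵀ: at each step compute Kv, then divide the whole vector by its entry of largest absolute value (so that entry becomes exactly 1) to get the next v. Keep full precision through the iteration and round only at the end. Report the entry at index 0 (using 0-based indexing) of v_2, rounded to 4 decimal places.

Kv0 = (13.00000, 15.00000, 5.00000); divide by 15.00000 → v1 = (0.86667, 1.00000, 0.33333)
Kv1 = (3.13333, 5.00000, -1.53333); divide by 5.00000 → v2 = (0.62667, 1.00000, -0.30667)
Requested entry of v2: 47/75 = 0.6267

0.6267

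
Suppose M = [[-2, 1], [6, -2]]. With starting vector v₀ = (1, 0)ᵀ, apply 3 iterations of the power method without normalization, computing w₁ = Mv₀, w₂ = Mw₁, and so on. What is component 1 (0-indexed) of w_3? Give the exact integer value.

w1 = Mv₀ = (-2, 6)
w2 = Mw1 = (10, -24)
w3 = Mw2 = (-44, 108)
The requested component of w3 is 108.

108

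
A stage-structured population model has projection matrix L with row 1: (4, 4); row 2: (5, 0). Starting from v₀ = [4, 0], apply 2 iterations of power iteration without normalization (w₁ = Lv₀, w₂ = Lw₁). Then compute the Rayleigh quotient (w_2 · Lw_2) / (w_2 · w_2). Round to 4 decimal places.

6.8774

w1 = Lv₀ = (16, 20)
w2 = Lw1 = (144, 80)
Lw2 = (896, 720)
w2·Lw2 = 144·896 + 80·720 = 186624; w2·w2 = 144·144 + 80·80 = 27136
λ ≈ 186624/27136 = 6.8774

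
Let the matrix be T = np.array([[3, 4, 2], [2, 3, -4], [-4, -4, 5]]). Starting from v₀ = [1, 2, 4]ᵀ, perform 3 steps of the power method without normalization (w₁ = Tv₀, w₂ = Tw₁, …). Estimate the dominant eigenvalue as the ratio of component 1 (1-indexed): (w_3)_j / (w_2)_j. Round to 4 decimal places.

1.0488

w1 = Tv₀ = (3·1 + 4·2 + 2·4; 2·1 + 3·2 + (-4)·4; (-4)·1 + (-4)·2 + 5·4) = (19, -8, 8)
w2 = Tw1 = (3·19 + 4·(-8) + 2·8; 2·19 + 3·(-8) + (-4)·8; (-4)·19 + (-4)·(-8) + 5·8) = (41, -18, -4)
w3 = Tw2 = (43, 44, -112)
Ratio at component: 43 / 41 = 1.0488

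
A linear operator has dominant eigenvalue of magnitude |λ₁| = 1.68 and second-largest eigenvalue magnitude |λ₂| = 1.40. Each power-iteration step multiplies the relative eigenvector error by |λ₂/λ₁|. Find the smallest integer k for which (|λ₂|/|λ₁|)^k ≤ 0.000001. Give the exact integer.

|λ₂/λ₁| = 1.40/1.68 = 0.83333
Need k ≥ ln(0.000001) / ln(0.83333) = -13.8155 / -0.1823 ≈ 75.776
Smallest integer k satisfying the bound: 76

76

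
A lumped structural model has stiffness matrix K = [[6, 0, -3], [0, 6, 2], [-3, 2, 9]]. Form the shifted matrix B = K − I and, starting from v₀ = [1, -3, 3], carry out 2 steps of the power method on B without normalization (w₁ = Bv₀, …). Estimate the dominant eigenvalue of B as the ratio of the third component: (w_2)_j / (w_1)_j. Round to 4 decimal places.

B = K − I has rows (5, 0, -3); (0, 5, 2); (-3, 2, 8)
w1 = Bv₀ = (-4, -9, 15)
w2 = Bw1 = (-65, -15, 114)
Ratio: 114/15 = 7.6000

7.6000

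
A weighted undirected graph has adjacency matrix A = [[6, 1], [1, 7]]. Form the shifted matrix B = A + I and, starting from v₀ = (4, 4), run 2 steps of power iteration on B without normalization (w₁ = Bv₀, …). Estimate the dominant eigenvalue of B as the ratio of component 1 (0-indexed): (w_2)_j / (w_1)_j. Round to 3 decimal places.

μ ≈ 8.889

B = A + I has rows (7, 1); (1, 8)
w1 = Bv₀ = (32, 36)
w2 = Bw1 = (260, 320)
Ratio: 320/36 = 8.889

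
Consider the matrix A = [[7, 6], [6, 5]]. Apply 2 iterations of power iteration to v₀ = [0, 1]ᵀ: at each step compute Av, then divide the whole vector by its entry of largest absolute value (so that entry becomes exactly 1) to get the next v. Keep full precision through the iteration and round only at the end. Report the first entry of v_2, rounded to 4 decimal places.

Av0 = (6.00000, 5.00000); divide by 6.00000 → v1 = (1.00000, 0.83333)
Av1 = (12.00000, 10.16667); divide by 12.00000 → v2 = (1.00000, 0.84722)
Requested entry of v2: 72/72 = 1.0000

1.0000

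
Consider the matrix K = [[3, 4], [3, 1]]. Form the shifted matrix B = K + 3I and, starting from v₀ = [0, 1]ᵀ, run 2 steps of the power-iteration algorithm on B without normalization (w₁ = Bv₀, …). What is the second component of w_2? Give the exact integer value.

B = K + 3I has rows (6, 4); (3, 4)
w1 = Bv₀ = (4, 4)
w2 = Bw1 = (40, 28)
Requested component of w2: 28

28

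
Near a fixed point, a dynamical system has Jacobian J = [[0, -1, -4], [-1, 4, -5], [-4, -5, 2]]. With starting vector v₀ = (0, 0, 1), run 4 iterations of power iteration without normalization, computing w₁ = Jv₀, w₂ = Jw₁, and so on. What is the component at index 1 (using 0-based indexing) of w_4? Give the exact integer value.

-2310

w1 = Jv₀ = (-4, -5, 2)
w2 = Jw1 = (-3, -26, 45)
w3 = Jw2 = (-154, -326, 232)
w4 = Jw3 = (-602, -2310, 2710)
The requested component of w4 is -2310.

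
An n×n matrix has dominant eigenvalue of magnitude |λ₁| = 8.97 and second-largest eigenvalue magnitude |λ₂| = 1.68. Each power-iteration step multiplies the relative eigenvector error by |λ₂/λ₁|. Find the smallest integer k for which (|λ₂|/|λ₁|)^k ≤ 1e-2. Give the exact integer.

|λ₂/λ₁| = 1.68/8.97 = 0.18729
Need k ≥ ln(1e-2) / ln(0.18729) = -4.6052 / -1.6751 ≈ 2.749
Smallest integer k satisfying the bound: 3

3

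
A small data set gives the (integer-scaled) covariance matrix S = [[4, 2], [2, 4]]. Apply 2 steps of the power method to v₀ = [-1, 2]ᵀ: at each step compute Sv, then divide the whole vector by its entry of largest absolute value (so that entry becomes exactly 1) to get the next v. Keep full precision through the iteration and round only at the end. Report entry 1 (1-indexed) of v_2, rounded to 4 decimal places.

0.5000

Sv0 = (0.00000, 6.00000); divide by 6.00000 → v1 = (0.00000, 1.00000)
Sv1 = (2.00000, 4.00000); divide by 4.00000 → v2 = (0.50000, 1.00000)
Requested entry of v2: 12/24 = 0.5000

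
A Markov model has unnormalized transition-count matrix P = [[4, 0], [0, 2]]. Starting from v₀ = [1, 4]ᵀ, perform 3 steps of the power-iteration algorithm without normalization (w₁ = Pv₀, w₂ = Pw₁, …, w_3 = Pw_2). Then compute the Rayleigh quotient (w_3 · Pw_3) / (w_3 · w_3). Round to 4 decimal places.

λ ≈ 3.6000

w1 = Pv₀ = (4·1 + 0·4; 0·1 + 2·4) = (4, 8)
w2 = Pw1 = (4·4 + 0·8; 0·4 + 2·8) = (16, 16)
w3 = Pw2 = (64, 32)
Pw3 = (256, 64)
w3·Pw3 = 64·256 + 32·64 = 18432; w3·w3 = 64·64 + 32·32 = 5120
λ ≈ 18432/5120 = 3.6000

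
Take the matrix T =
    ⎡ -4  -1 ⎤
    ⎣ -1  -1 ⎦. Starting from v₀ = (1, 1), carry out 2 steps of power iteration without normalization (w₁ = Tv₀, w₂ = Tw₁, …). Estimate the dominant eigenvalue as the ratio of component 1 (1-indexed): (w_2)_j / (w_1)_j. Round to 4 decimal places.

-4.4000

w1 = Tv₀ = ((-4)·1 + (-1)·1; (-1)·1 + (-1)·1) = (-5, -2)
w2 = Tw1 = ((-4)·(-5) + (-1)·(-2); (-1)·(-5) + (-1)·(-2)) = (22, 7)
Ratio at component: 22 / -5 = -4.4000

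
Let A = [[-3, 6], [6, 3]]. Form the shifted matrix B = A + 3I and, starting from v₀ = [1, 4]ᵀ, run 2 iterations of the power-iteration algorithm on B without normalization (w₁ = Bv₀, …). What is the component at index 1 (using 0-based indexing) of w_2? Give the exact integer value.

B = A + 3I has rows (0, 6); (6, 6)
w1 = Bv₀ = (0·1 + 6·4; 6·1 + 6·4) = (24, 30)
w2 = Bw1 = (0·24 + 6·30; 6·24 + 6·30) = (180, 324)
Requested component of w2: 324

324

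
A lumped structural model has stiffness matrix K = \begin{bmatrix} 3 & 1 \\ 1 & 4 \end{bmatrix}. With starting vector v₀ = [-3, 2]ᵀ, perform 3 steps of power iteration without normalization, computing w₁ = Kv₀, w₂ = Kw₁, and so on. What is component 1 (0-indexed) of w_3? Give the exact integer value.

w1 = Kv₀ = (-7, 5)
w2 = Kw1 = (-16, 13)
w3 = Kw2 = (-35, 36)
The requested component of w3 is 36.

36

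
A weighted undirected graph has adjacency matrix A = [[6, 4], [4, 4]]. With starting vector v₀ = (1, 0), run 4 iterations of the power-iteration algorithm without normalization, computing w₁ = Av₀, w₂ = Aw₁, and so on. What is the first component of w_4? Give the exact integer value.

w1 = Av₀ = (6·1 + 4·0; 4·1 + 4·0) = (6, 4)
w2 = Aw1 = (6·6 + 4·4; 4·6 + 4·4) = (52, 40)
w3 = Aw2 = (472, 368)
w4 = Aw3 = (4304, 3360)
The requested component of w4 is 4304.

4304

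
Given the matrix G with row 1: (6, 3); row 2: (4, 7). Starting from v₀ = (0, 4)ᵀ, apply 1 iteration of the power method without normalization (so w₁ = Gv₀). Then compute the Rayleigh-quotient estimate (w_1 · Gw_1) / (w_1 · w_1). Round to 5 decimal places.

w1 = Gv₀ = (6·0 + 3·4; 4·0 + 7·4) = (12, 28)
Gw1 = (156, 244)
w1·Gw1 = 12·156 + 28·244 = 8704; w1·w1 = 12·12 + 28·28 = 928
λ ≈ 8704/928 = 9.37931

9.37931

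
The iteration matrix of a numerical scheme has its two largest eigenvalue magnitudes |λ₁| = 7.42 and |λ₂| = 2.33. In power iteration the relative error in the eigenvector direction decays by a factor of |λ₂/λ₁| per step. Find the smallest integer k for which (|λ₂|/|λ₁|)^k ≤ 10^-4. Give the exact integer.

|λ₂/λ₁| = 2.33/7.42 = 0.31402
Need k ≥ ln(10^-4) / ln(0.31402) = -9.2103 / -1.1583 ≈ 7.952
Smallest integer k satisfying the bound: 8

8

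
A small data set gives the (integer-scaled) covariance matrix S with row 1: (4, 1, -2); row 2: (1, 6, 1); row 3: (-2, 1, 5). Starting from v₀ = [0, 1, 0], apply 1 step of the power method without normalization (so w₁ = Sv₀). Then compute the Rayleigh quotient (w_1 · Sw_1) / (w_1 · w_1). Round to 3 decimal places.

6.447

w1 = Sv₀ = (4·0 + 1·1 + (-2)·0; 1·0 + 6·1 + 1·0; (-2)·0 + 1·1 + 5·0) = (1, 6, 1)
Sw1 = (8, 38, 9)
w1·Sw1 = 1·8 + 6·38 + 1·9 = 245; w1·w1 = 1·1 + 6·6 + 1·1 = 38
λ ≈ 245/38 = 6.447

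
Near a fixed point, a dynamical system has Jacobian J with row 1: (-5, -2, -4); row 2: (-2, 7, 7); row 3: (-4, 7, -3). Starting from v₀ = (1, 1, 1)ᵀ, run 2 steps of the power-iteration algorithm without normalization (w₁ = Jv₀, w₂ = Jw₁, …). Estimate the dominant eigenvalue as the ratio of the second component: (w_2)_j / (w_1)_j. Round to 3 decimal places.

8.833

w1 = Jv₀ = (-11, 12, 0)
w2 = Jw1 = (31, 106, 128)
Ratio at component: 106 / 12 = 8.833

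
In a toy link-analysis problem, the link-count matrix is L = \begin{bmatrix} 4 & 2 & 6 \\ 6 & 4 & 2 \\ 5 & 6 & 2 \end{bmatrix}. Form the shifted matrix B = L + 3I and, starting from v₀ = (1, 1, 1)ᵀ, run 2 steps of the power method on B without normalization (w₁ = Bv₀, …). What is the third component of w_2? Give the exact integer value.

245

B = L + 3I has rows (7, 2, 6); (6, 7, 2); (5, 6, 5)
w1 = Bv₀ = (7·1 + 2·1 + 6·1; 6·1 + 7·1 + 2·1; 5·1 + 6·1 + 5·1) = (15, 15, 16)
w2 = Bw1 = (7·15 + 2·15 + 6·16; 6·15 + 7·15 + 2·16; 5·15 + 6·15 + 5·16) = (231, 227, 245)
Requested component of w2: 245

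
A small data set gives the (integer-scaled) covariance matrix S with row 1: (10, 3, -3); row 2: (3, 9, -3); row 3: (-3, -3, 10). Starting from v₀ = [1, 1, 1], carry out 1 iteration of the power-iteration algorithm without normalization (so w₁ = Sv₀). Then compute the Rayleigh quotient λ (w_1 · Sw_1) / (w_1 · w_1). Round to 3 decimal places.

w1 = Sv₀ = (10, 9, 4)
Sw1 = (115, 99, -17)
w1·Sw1 = 10·115 + 9·99 + 4·(-17) = 1973; w1·w1 = 10·10 + 9·9 + 4·4 = 197
λ ≈ 1973/197 = 10.015

λ ≈ 10.015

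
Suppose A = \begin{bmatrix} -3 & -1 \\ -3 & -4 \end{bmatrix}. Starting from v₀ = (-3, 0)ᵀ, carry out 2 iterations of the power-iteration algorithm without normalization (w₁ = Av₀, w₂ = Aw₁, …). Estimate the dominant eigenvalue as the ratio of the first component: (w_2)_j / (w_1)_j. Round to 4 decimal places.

w1 = Av₀ = (9, 9)
w2 = Aw1 = (-36, -63)
Ratio at component: -36 / 9 = -4.0000

λ ≈ -4.0000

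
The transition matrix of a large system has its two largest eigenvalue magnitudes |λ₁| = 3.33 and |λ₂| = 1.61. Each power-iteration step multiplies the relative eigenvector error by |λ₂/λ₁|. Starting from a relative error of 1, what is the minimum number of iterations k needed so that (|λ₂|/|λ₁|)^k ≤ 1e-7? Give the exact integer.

23

|λ₂/λ₁| = 1.61/3.33 = 0.48348
Need k ≥ ln(1e-7) / ln(0.48348) = -16.1181 / -0.7267 ≈ 22.179
Smallest integer k satisfying the bound: 23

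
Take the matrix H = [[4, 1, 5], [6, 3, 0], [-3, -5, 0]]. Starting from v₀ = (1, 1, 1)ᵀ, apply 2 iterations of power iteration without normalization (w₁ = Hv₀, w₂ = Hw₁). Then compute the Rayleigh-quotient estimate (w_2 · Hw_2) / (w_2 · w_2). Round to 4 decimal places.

w1 = Hv₀ = (4·1 + 1·1 + 5·1; 6·1 + 3·1 + 0·1; (-3)·1 + (-5)·1 + 0·1) = (10, 9, -8)
w2 = Hw1 = (4·10 + 1·9 + 5·(-8); 6·10 + 3·9 + 0·(-8); (-3)·10 + (-5)·9 + 0·(-8)) = (9, 87, -75)
Hw2 = (-252, 315, -462)
w2·Hw2 = 9·(-252) + 87·315 + (-75)·(-462) = 59787; w2·w2 = 9·9 + 87·87 + (-75)·(-75) = 13275
λ ≈ 59787/13275 = 4.5037

λ ≈ 4.5037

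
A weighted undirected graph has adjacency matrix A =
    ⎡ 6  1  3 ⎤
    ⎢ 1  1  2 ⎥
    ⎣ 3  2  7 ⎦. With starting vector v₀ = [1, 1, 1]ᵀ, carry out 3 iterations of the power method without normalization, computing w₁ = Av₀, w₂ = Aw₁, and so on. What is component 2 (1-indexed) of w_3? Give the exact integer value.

382

w1 = Av₀ = (6·1 + 1·1 + 3·1; 1·1 + 1·1 + 2·1; 3·1 + 2·1 + 7·1) = (10, 4, 12)
w2 = Aw1 = (6·10 + 1·4 + 3·12; 1·10 + 1·4 + 2·12; 3·10 + 2·4 + 7·12) = (100, 38, 122)
w3 = Aw2 = (1004, 382, 1230)
The requested component of w3 is 382.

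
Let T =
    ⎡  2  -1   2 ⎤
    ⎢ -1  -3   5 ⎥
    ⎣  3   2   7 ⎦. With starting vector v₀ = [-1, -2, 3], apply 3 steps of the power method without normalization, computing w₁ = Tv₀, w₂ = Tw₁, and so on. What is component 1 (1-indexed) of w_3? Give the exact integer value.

358

w1 = Tv₀ = (2·(-1) + (-1)·(-2) + 2·3; (-1)·(-1) + (-3)·(-2) + 5·3; 3·(-1) + 2·(-2) + 7·3) = (6, 22, 14)
w2 = Tw1 = (2·6 + (-1)·22 + 2·14; (-1)·6 + (-3)·22 + 5·14; 3·6 + 2·22 + 7·14) = (18, -2, 160)
w3 = Tw2 = (358, 788, 1170)
The requested component of w3 is 358.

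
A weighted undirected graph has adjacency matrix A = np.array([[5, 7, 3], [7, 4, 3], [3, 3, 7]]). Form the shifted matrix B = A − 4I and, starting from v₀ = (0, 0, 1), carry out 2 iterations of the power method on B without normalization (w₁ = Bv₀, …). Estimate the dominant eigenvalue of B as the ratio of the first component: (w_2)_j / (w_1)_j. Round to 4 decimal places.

11.0000

B = A − 4I has rows (1, 7, 3); (7, 0, 3); (3, 3, 3)
w1 = Bv₀ = (1·0 + 7·0 + 3·1; 7·0 + 0·0 + 3·1; 3·0 + 3·0 + 3·1) = (3, 3, 3)
w2 = Bw1 = (1·3 + 7·3 + 3·3; 7·3 + 0·3 + 3·3; 3·3 + 3·3 + 3·3) = (33, 30, 27)
Ratio: 33/3 = 11.0000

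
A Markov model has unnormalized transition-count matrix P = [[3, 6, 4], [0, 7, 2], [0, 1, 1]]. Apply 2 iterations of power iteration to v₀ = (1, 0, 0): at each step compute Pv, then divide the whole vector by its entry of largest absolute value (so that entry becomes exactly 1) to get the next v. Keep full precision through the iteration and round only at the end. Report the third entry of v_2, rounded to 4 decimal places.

0.0000

Pv0 = (3.00000, 0.00000, 0.00000); divide by 3.00000 → v1 = (1.00000, 0.00000, 0.00000)
Pv1 = (3.00000, 0.00000, 0.00000); divide by 3.00000 → v2 = (1.00000, 0.00000, 0.00000)
Requested entry of v2: 0/9 = 0.0000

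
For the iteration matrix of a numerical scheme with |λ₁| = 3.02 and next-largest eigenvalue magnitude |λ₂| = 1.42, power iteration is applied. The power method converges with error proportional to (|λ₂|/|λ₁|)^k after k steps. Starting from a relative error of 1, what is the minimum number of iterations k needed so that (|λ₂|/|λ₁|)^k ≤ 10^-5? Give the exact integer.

16

|λ₂/λ₁| = 1.42/3.02 = 0.47020
Need k ≥ ln(10^-5) / ln(0.47020) = -11.5129 / -0.7546 ≈ 15.257
Smallest integer k satisfying the bound: 16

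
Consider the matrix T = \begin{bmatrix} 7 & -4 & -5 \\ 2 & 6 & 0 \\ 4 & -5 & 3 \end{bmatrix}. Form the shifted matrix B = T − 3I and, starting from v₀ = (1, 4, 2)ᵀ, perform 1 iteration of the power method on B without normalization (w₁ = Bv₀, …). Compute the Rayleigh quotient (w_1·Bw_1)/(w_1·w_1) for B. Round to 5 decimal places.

μ ≈ 4.17521

B = T − 3I has rows (4, -4, -5); (2, 3, 0); (4, -5, 0)
w1 = Bv₀ = (4·1 + (-4)·4 + (-5)·2; 2·1 + 3·4 + 0·2; 4·1 + (-5)·4 + 0·2) = (-22, 14, -16)
Bw1 = (-64, -2, -158)
w1·Bw1 = 3908; w1·w1 = 936; μ ≈ 3908/936 = 4.17521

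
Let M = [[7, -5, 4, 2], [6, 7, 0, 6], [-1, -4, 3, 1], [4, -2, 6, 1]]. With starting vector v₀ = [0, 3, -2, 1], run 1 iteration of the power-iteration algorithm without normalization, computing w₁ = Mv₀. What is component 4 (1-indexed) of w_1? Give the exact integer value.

-17

w1 = Mv₀ = (-21, 27, -17, -17)
The requested component of w1 is -17.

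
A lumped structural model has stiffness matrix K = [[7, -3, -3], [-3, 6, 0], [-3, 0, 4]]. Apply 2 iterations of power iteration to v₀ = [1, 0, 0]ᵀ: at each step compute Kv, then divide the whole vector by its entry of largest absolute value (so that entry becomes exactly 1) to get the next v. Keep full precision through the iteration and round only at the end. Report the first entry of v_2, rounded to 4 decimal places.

Kv0 = (7.00000, -3.00000, -3.00000); divide by 7.00000 → v1 = (1.00000, -0.42857, -0.42857)
Kv1 = (9.57143, -5.57143, -4.71429); divide by 9.57143 → v2 = (1.00000, -0.58209, -0.49254)
Requested entry of v2: 67/67 = 1.0000

1.0000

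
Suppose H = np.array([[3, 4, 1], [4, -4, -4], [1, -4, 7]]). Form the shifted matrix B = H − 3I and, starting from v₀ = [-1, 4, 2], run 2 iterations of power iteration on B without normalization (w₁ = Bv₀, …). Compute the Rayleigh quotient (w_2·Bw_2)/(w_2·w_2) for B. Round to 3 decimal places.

μ ≈ -9.969

B = H − 3I has rows (0, 4, 1); (4, -7, -4); (1, -4, 4)
w1 = Bv₀ = (0·(-1) + 4·4 + 1·2; 4·(-1) + (-7)·4 + (-4)·2; 1·(-1) + (-4)·4 + 4·2) = (18, -40, -9)
w2 = Bw1 = (0·18 + 4·(-40) + 1·(-9); 4·18 + (-7)·(-40) + (-4)·(-9); 1·18 + (-4)·(-40) + 4·(-9)) = (-169, 388, 142)
Bw2 = (1694, -3960, -1153)
w2·Bw2 = -1986492; w2·w2 = 199269; μ ≈ -1986492/199269 = -9.969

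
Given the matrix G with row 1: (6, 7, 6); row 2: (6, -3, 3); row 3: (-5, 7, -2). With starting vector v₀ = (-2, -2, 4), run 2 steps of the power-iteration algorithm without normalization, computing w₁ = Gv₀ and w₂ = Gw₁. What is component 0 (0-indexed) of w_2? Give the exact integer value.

-42

w1 = Gv₀ = (-2, 6, -12)
w2 = Gw1 = (-42, -66, 76)
The requested component of w2 is -42.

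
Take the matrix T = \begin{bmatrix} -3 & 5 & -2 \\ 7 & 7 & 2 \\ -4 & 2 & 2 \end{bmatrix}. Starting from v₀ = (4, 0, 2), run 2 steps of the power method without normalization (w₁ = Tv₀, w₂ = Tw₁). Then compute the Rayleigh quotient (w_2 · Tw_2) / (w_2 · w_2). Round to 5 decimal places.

0.70734

w1 = Tv₀ = (-16, 32, -12)
w2 = Tw1 = (232, 88, 104)
Tw2 = (-464, 2448, -544)
w2·Tw2 = 232·(-464) + 88·2448 + 104·(-544) = 51200; w2·w2 = 232·232 + 88·88 + 104·104 = 72384
λ ≈ 51200/72384 = 0.70734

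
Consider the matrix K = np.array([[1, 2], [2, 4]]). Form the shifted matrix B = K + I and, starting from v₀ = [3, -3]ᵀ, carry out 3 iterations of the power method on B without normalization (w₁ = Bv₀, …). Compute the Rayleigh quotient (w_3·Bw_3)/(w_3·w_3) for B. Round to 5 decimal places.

μ ≈ 5.99904

B = K + I has rows (2, 2); (2, 5)
w1 = Bv₀ = (0, -9)
w2 = Bw1 = (-18, -45)
w3 = Bw2 = (-126, -261)
Bw3 = (-774, -1557)
w3·Bw3 = 503901; w3·w3 = 83997; μ ≈ 503901/83997 = 5.99904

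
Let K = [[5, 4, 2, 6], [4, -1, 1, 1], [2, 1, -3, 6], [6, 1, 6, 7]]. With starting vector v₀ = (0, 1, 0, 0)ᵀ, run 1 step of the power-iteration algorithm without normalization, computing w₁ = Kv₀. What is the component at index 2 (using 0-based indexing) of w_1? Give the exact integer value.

w1 = Kv₀ = (5·0 + 4·1 + 2·0 + 6·0; 4·0 + (-1)·1 + 1·0 + 1·0; 2·0 + 1·1 + (-3)·0 + 6·0; 6·0 + 1·1 + 6·0 + 7·0) = (4, -1, 1, 1)
The requested component of w1 is 1.

1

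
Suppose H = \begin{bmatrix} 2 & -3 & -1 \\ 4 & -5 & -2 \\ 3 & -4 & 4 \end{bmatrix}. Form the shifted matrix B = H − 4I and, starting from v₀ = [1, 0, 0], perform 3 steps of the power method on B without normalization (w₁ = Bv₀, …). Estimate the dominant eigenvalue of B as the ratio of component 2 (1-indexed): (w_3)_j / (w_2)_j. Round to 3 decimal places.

B = H − 4I has rows (-2, -3, -1); (4, -9, -2); (3, -4, 0)
w1 = Bv₀ = (-2, 4, 3)
w2 = Bw1 = (-11, -50, -22)
w3 = Bw2 = (194, 450, 167)
Ratio: 450/-50 = -9.000

μ ≈ -9.000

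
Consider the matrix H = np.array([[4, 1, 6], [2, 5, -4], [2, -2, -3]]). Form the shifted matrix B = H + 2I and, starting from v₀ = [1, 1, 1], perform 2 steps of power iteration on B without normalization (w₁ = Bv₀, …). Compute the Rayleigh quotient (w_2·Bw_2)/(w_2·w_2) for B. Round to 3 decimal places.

B = H + 2I has rows (6, 1, 6); (2, 7, -4); (2, -2, -1)
w1 = Bv₀ = (6·1 + 1·1 + 6·1; 2·1 + 7·1 + (-4)·1; 2·1 + (-2)·1 + (-1)·1) = (13, 5, -1)
w2 = Bw1 = (6·13 + 1·5 + 6·(-1); 2·13 + 7·5 + (-4)·(-1); 2·13 + (-2)·5 + (-1)·(-1)) = (77, 65, 17)
Bw2 = (629, 541, 7)
w2·Bw2 = 83717; w2·w2 = 10443; μ ≈ 83717/10443 = 8.017

8.017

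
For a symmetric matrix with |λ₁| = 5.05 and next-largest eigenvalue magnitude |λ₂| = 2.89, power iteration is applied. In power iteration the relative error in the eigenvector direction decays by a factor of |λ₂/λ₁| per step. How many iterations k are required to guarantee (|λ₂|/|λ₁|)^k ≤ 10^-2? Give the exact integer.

|λ₂/λ₁| = 2.89/5.05 = 0.57228
Need k ≥ ln(10^-2) / ln(0.57228) = -4.6052 / -0.5581 ≈ 8.251
Smallest integer k satisfying the bound: 9

9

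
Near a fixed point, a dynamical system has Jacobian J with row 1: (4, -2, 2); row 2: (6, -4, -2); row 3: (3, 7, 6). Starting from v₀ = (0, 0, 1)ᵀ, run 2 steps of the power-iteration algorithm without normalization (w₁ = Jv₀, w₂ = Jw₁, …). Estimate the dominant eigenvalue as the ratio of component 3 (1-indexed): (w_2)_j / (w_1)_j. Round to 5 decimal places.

4.66667

w1 = Jv₀ = (2, -2, 6)
w2 = Jw1 = (24, 8, 28)
Ratio at component: 28 / 6 = 4.66667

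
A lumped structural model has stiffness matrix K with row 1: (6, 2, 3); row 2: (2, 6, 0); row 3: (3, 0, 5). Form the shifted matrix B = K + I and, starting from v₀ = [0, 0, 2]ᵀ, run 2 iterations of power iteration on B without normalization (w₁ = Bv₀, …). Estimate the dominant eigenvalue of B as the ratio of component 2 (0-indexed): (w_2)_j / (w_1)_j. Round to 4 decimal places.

7.5000

B = K + I has rows (7, 2, 3); (2, 7, 0); (3, 0, 6)
w1 = Bv₀ = (6, 0, 12)
w2 = Bw1 = (78, 12, 90)
Ratio: 90/12 = 7.5000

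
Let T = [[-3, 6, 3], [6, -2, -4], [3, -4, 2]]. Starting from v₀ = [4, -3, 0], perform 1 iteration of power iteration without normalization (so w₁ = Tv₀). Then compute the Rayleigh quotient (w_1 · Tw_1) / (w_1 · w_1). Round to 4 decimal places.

-10.1970

w1 = Tv₀ = (-30, 30, 24)
Tw1 = (342, -336, -162)
w1·Tw1 = (-30)·342 + 30·(-336) + 24·(-162) = -24228; w1·w1 = (-30)·(-30) + 30·30 + 24·24 = 2376
λ ≈ -24228/2376 = -10.1970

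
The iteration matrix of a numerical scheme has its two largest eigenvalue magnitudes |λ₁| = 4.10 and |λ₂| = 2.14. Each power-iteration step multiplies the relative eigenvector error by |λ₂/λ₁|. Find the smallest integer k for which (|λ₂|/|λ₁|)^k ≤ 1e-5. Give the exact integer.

18

|λ₂/λ₁| = 2.14/4.10 = 0.52195
Need k ≥ ln(1e-5) / ln(0.52195) = -11.5129 / -0.6502 ≈ 17.707
Smallest integer k satisfying the bound: 18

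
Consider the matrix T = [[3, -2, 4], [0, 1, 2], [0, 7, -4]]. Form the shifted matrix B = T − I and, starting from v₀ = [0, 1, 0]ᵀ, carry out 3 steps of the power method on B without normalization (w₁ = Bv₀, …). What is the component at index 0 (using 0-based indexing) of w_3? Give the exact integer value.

-120

B = T − I has rows (2, -2, 4); (0, 0, 2); (0, 7, -5)
w1 = Bv₀ = (-2, 0, 7)
w2 = Bw1 = (24, 14, -35)
w3 = Bw2 = (-120, -70, 273)
Requested component of w3: -120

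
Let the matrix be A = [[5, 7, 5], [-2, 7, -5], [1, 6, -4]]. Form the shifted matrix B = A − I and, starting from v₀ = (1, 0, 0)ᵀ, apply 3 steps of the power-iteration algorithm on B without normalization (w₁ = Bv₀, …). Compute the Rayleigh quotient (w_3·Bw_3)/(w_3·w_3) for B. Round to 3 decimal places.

μ ≈ 6.905

B = A − I has rows (4, 7, 5); (-2, 6, -5); (1, 6, -5)
w1 = Bv₀ = (4·1 + 7·0 + 5·0; (-2)·1 + 6·0 + (-5)·0; 1·1 + 6·0 + (-5)·0) = (4, -2, 1)
w2 = Bw1 = (4·4 + 7·(-2) + 5·1; (-2)·4 + 6·(-2) + (-5)·1; 1·4 + 6·(-2) + (-5)·1) = (7, -25, -13)
w3 = Bw2 = (-212, -99, -78)
Bw3 = (-1931, 220, -416)
w3·Bw3 = 420040; w3·w3 = 60829; μ ≈ 420040/60829 = 6.905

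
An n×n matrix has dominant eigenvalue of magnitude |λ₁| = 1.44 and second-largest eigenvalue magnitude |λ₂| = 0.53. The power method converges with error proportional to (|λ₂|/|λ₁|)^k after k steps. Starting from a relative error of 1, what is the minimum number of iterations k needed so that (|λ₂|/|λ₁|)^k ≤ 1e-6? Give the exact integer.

|λ₂/λ₁| = 0.53/1.44 = 0.36806
Need k ≥ ln(1e-6) / ln(0.36806) = -13.8155 / -0.9995 ≈ 13.822
Smallest integer k satisfying the bound: 14

14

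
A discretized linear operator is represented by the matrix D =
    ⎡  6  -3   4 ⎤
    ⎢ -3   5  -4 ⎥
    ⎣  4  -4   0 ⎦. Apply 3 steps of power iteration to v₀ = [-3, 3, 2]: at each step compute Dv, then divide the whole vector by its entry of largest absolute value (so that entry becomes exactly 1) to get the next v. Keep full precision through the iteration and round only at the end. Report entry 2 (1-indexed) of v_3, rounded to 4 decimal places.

-0.8903

Dv0 = (-19.00000, 16.00000, -24.00000); divide by -24.00000 → v1 = (0.79167, -0.66667, 1.00000)
Dv1 = (10.75000, -9.70833, 5.83333); divide by 10.75000 → v2 = (1.00000, -0.90310, 0.54264)
Dv2 = (10.87984, -9.68605, 7.61240); divide by 10.87984 → v3 = (1.00000, -0.89027, 0.69968)
Requested entry of v3: 2499/-2807 = -0.8903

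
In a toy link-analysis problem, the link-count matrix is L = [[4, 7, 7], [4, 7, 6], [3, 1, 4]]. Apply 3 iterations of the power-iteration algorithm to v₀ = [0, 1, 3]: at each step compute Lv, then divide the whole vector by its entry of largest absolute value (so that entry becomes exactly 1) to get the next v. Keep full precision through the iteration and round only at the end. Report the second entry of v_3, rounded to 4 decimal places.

0.9690

Lv0 = (28.00000, 25.00000, 13.00000); divide by 28.00000 → v1 = (1.00000, 0.89286, 0.46429)
Lv1 = (13.50000, 13.03571, 5.75000); divide by 13.50000 → v2 = (1.00000, 0.96561, 0.42593)
Lv2 = (13.74074, 13.31481, 5.66931); divide by 13.74074 → v3 = (1.00000, 0.96900, 0.41259)
Requested entry of v3: 5033/5194 = 0.9690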